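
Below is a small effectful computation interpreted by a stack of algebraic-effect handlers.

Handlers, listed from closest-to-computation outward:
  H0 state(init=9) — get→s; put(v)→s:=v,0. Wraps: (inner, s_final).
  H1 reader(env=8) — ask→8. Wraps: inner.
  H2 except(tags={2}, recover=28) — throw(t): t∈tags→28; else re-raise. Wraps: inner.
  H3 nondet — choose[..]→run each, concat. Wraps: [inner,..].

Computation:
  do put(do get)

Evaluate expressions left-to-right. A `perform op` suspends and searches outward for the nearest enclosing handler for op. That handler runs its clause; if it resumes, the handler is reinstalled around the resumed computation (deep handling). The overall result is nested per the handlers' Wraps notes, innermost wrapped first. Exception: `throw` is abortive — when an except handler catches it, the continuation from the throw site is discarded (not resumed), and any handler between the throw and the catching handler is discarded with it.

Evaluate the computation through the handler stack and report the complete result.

Step-by-step:
get @ H0 ⇒ 9
put(9) @ H0 ⇒ s:=9
H0 returns (0, 9)
H1 returns (0, 9)
H2 returns (0, 9)
H3 returns [(0, 9)]
= [(0, 9)]

Answer: [(0, 9)]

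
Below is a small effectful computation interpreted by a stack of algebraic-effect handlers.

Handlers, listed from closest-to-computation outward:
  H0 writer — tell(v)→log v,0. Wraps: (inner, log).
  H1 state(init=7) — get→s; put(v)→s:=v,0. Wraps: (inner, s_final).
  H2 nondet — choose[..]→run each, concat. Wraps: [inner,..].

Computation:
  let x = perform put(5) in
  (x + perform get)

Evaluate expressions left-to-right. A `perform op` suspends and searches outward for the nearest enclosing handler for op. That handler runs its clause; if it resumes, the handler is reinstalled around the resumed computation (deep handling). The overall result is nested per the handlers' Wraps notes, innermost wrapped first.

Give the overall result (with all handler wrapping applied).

Answer: [((5, ()), 5)]

Working:
put(5) @ H1 ⇒ s:=5
get @ H1 ⇒ 5
H0 returns (5, ())
H1 returns ((5, ()), 5)
H2 returns [((5, ()), 5)]
= [((5, ()), 5)]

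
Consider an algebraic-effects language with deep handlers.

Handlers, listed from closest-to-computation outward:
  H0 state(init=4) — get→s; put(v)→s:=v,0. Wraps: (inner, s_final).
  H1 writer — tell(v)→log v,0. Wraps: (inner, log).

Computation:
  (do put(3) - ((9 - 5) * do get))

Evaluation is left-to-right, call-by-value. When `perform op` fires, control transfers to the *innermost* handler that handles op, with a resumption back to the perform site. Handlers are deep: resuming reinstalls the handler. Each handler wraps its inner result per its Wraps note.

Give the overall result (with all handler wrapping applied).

Evaluation trace:
put(3) @ H0 ⇒ s:=3
get @ H0 ⇒ 3
H0 returns (-12, 3)
H1 returns ((-12, 3), ())
= ((-12, 3), ())

Answer: ((-12, 3), ())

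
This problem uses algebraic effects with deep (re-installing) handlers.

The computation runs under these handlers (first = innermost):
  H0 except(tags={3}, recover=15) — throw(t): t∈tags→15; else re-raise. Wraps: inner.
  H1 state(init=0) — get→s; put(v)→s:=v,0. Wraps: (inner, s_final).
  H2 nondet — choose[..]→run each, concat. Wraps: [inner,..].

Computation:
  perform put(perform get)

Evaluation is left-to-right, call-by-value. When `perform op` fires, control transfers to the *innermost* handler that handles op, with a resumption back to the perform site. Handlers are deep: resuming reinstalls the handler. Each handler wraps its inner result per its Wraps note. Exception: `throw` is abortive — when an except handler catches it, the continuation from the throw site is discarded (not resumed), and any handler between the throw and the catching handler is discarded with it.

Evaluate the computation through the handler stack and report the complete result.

Answer: [(0, 0)]

Working:
get @ H1 ⇒ 0
put(0) @ H1 ⇒ s:=0
H0 returns 0
H1 returns (0, 0)
H2 returns [(0, 0)]
= [(0, 0)]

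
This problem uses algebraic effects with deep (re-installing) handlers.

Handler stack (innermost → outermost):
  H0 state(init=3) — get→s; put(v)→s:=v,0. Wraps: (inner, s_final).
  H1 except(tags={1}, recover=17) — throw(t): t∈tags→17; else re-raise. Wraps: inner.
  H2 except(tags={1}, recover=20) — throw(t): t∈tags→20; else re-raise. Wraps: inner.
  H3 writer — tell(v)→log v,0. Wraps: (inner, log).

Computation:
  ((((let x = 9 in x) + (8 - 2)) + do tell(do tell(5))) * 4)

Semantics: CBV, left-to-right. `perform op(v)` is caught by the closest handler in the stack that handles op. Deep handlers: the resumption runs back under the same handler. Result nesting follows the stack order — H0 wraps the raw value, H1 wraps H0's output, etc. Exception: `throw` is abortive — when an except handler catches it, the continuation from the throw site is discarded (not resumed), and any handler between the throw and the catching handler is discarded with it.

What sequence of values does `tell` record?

Answer: (5, 0)

Step-by-step:
tell(5) @ H3 ⇒ log+=5
tell(0) @ H3 ⇒ log+=0
H0 returns (60, 3)
H1 returns (60, 3)
H2 returns (60, 3)
H3 returns ((60, 3), (5, 0))
= ((60, 3), (5, 0))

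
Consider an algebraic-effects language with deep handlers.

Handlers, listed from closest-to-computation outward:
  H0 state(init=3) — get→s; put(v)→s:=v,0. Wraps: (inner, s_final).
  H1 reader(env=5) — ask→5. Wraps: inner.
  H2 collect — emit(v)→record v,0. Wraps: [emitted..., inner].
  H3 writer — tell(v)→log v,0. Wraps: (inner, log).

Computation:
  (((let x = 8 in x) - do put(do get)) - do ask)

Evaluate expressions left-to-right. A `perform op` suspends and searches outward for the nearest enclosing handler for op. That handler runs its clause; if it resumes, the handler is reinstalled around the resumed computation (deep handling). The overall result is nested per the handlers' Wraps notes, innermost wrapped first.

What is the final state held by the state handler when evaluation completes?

Step-by-step:
get @ H0 ⇒ 3
put(3) @ H0 ⇒ s:=3
ask @ H1 ⇒ 5
H0 returns (3, 3)
H1 returns (3, 3)
H2 returns [(3, 3)]
H3 returns ([(3, 3)], ())
= ([(3, 3)], ())

Answer: 3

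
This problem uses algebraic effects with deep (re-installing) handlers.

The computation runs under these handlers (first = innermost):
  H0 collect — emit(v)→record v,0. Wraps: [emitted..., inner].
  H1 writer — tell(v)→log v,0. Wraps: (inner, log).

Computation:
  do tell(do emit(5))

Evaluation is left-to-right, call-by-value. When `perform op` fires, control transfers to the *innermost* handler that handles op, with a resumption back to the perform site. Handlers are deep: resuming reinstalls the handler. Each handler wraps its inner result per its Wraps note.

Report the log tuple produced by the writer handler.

Step-by-step:
emit(5) @ H0 ⇒ out+=5
tell(0) @ H1 ⇒ log+=0
H0 returns [5, 0]
H1 returns ([5, 0], (0))
= ([5, 0], (0))

Answer: (0)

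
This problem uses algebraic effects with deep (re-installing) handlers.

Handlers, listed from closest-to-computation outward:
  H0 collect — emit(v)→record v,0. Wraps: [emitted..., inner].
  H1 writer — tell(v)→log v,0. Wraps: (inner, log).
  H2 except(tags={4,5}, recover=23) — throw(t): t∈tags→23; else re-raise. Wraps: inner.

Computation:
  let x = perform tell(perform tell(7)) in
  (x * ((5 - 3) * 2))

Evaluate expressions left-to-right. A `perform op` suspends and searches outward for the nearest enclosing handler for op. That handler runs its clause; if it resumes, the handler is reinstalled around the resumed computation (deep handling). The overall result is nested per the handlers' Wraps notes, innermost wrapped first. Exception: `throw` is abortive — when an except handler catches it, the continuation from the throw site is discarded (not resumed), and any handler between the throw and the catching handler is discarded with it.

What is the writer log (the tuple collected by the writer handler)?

Step-by-step:
tell(7) @ H1 ⇒ log+=7
tell(0) @ H1 ⇒ log+=0
H0 returns [0]
H1 returns ([0], (7, 0))
H2 returns ([0], (7, 0))
= ([0], (7, 0))

Answer: (7, 0)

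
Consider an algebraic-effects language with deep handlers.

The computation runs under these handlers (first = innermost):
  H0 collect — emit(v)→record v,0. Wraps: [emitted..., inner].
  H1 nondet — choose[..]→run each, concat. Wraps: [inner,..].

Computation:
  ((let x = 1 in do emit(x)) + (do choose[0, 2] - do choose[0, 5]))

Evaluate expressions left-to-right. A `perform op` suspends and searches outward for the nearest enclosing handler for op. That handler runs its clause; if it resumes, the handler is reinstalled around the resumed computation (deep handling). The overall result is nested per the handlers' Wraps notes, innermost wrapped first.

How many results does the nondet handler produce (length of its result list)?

Evaluation trace:
emit(1) @ H0 ⇒ out+=1
choose[0, 2] @ H1
  branch[0] choose=0:
    choose[0, 5] @ H1
      branch[0] choose=0:
        H0 returns [1, 0]
        H1 returns [[1, 0]]
      branch[1] choose=5:
        H0 returns [1, -5]
        H1 returns [[1, -5]]
  branch[1] choose=2:
    choose[0, 5] @ H1
      branch[0] choose=0:
        H0 returns [1, 2]
        H1 returns [[1, 2]]
      branch[1] choose=5:
        H0 returns [1, -3]
        H1 returns [[1, -3]]
= [[1, 0], [1, -5], [1, 2], [1, -3]]

Answer: 4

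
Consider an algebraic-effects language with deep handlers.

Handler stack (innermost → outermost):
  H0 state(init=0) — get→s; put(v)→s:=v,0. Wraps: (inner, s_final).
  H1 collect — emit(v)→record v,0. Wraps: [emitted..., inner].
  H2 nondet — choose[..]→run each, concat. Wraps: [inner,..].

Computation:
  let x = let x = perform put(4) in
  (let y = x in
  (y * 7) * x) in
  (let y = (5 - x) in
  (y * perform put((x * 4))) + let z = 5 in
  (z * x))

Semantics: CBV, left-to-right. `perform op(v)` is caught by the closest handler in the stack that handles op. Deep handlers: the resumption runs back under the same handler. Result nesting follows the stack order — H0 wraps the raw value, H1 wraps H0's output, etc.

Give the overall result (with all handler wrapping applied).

Step-by-step:
put(4) @ H0 ⇒ s:=4
put(0) @ H0 ⇒ s:=0
H0 returns (0, 0)
H1 returns [(0, 0)]
H2 returns [[(0, 0)]]
= [[(0, 0)]]

Answer: [[(0, 0)]]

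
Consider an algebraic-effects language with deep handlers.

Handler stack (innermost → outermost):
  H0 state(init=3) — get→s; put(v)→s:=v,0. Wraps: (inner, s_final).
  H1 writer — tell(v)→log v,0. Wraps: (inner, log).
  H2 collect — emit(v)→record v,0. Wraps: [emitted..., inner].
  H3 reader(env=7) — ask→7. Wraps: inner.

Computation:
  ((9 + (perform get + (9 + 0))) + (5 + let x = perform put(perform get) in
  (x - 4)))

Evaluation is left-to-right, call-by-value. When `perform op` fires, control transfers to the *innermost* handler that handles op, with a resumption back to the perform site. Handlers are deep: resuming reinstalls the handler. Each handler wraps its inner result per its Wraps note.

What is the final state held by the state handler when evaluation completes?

Working:
get @ H0 ⇒ 3
get @ H0 ⇒ 3
put(3) @ H0 ⇒ s:=3
H0 returns (22, 3)
H1 returns ((22, 3), ())
H2 returns [((22, 3), ())]
H3 returns [((22, 3), ())]
= [((22, 3), ())]

Answer: 3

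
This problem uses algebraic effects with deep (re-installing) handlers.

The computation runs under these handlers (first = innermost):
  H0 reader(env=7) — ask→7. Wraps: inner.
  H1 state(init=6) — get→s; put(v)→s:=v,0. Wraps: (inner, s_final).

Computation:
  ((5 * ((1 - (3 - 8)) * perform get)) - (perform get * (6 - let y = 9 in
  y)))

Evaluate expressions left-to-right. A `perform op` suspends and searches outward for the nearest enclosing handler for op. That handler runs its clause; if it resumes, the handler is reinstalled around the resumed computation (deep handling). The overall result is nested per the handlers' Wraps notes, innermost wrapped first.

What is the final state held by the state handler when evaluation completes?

Working:
get @ H1 ⇒ 6
get @ H1 ⇒ 6
H0 returns 198
H1 returns (198, 6)
= (198, 6)

Answer: 6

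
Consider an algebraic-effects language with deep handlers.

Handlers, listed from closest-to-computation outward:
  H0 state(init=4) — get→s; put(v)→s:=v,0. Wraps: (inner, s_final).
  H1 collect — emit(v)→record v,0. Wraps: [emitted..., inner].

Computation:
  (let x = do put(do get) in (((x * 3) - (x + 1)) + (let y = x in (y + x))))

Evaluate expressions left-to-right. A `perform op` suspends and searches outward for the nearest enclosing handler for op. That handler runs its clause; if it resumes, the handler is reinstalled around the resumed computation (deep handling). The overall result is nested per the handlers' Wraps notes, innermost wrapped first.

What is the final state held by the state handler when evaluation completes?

Evaluation trace:
get @ H0 ⇒ 4
put(4) @ H0 ⇒ s:=4
H0 returns (-1, 4)
H1 returns [(-1, 4)]
= [(-1, 4)]

Answer: 4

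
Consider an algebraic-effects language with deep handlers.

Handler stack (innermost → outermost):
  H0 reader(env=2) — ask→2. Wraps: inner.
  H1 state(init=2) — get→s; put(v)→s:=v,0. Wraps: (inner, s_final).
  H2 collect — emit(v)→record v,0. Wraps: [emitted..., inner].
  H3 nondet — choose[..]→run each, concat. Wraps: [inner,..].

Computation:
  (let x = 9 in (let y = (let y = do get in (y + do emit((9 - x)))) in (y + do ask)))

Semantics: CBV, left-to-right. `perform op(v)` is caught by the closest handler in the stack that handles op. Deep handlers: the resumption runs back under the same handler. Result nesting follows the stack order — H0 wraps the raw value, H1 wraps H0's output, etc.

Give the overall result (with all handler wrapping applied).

Working:
get @ H1 ⇒ 2
emit(0) @ H2 ⇒ out+=0
ask @ H0 ⇒ 2
H0 returns 4
H1 returns (4, 2)
H2 returns [0, (4, 2)]
H3 returns [[0, (4, 2)]]
= [[0, (4, 2)]]

Answer: [[0, (4, 2)]]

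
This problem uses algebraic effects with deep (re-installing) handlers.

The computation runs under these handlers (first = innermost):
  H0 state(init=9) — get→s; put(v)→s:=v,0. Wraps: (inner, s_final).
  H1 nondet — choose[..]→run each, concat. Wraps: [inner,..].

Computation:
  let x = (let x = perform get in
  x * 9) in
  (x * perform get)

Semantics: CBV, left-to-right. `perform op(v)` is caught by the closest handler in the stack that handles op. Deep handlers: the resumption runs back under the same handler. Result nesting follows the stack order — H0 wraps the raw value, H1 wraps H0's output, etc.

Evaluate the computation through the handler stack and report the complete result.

Step-by-step:
get @ H0 ⇒ 9
get @ H0 ⇒ 9
H0 returns (729, 9)
H1 returns [(729, 9)]
= [(729, 9)]

Answer: [(729, 9)]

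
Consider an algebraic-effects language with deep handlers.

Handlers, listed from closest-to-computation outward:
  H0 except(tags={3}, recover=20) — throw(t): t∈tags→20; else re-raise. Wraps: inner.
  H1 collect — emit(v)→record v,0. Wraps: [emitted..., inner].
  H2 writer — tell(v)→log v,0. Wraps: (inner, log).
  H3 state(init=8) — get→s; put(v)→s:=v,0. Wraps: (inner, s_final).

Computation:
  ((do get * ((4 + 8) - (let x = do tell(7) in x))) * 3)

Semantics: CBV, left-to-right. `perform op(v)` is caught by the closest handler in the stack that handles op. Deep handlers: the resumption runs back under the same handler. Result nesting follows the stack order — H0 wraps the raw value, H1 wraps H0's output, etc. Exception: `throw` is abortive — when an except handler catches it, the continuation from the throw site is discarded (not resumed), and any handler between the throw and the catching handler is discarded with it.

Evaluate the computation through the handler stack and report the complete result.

Answer: (([288], (7)), 8)

Step-by-step:
get @ H3 ⇒ 8
tell(7) @ H2 ⇒ log+=7
H0 returns 288
H1 returns [288]
H2 returns ([288], (7))
H3 returns (([288], (7)), 8)
= (([288], (7)), 8)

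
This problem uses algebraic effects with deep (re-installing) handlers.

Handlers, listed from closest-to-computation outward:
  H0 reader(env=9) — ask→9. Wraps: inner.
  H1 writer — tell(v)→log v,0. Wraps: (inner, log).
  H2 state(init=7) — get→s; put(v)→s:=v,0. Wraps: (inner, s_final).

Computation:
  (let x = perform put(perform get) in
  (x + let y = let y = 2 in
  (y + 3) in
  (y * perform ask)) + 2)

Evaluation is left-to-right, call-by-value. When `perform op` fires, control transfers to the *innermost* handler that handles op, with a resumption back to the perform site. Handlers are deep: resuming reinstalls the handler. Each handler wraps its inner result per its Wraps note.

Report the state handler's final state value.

Answer: 7

Evaluation trace:
get @ H2 ⇒ 7
put(7) @ H2 ⇒ s:=7
ask @ H0 ⇒ 9
H0 returns 47
H1 returns (47, ())
H2 returns ((47, ()), 7)
= ((47, ()), 7)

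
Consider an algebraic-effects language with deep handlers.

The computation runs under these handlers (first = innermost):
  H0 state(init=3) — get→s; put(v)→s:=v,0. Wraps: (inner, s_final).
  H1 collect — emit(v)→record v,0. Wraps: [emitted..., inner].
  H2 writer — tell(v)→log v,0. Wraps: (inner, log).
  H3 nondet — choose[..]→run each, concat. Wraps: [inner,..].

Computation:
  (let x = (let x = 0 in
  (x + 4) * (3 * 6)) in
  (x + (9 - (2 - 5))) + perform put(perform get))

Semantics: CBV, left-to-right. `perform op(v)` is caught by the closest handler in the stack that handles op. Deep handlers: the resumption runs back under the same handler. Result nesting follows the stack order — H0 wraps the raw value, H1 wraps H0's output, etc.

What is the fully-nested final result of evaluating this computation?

Answer: [([(84, 3)], ())]

Evaluation trace:
get @ H0 ⇒ 3
put(3) @ H0 ⇒ s:=3
H0 returns (84, 3)
H1 returns [(84, 3)]
H2 returns ([(84, 3)], ())
H3 returns [([(84, 3)], ())]
= [([(84, 3)], ())]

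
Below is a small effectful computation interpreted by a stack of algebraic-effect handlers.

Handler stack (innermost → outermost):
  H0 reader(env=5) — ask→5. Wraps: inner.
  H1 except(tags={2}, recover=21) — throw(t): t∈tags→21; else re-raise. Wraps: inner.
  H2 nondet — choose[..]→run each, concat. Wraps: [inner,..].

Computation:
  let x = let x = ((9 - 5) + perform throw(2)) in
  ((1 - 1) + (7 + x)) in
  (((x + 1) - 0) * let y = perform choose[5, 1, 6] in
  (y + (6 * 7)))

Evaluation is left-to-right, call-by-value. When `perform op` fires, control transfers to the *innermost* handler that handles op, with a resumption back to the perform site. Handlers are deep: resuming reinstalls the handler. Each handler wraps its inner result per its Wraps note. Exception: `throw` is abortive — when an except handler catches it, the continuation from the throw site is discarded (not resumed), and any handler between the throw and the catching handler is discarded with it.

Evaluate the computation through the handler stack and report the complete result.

Step-by-step:
throw(2) @ H1 caught ⇒ 21
H2 returns [21]
= [21]

Answer: [21]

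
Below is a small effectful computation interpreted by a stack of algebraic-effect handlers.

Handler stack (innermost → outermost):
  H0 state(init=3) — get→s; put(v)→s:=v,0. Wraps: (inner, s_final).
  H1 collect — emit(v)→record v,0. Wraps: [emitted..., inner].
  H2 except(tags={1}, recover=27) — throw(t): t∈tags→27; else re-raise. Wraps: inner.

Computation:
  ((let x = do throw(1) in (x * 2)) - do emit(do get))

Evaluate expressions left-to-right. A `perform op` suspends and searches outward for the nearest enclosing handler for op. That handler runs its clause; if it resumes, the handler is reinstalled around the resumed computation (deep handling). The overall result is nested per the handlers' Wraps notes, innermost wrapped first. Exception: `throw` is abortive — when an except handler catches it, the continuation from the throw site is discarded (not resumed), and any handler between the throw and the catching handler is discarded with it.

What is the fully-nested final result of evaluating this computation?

Answer: 27

Evaluation trace:
throw(1) @ H2 caught ⇒ 27
= 27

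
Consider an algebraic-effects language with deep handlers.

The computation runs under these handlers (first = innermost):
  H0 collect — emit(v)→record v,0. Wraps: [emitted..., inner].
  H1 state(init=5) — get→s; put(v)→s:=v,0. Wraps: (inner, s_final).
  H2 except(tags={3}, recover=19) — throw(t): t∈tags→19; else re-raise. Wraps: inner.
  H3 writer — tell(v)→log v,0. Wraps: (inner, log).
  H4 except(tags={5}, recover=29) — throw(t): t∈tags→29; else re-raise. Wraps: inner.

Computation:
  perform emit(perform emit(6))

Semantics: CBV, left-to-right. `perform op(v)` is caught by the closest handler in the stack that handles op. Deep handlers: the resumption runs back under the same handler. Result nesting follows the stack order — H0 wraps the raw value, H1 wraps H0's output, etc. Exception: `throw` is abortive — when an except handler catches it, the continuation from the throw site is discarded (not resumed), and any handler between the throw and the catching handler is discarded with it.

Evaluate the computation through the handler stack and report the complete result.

Answer: (([6, 0, 0], 5), ())

Evaluation trace:
emit(6) @ H0 ⇒ out+=6
emit(0) @ H0 ⇒ out+=0
H0 returns [6, 0, 0]
H1 returns ([6, 0, 0], 5)
H2 returns ([6, 0, 0], 5)
H3 returns (([6, 0, 0], 5), ())
H4 returns (([6, 0, 0], 5), ())
= (([6, 0, 0], 5), ())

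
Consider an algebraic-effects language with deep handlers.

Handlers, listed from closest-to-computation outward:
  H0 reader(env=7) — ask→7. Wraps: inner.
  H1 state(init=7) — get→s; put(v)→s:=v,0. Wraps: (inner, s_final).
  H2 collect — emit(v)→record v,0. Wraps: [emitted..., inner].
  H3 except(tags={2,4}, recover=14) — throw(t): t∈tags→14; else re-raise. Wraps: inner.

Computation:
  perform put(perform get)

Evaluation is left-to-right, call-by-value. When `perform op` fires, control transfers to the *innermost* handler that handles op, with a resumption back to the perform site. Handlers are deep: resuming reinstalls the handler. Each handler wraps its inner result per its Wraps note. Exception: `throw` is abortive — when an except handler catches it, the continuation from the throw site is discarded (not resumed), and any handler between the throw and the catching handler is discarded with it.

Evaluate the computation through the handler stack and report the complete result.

Answer: [(0, 7)]

Evaluation trace:
get @ H1 ⇒ 7
put(7) @ H1 ⇒ s:=7
H0 returns 0
H1 returns (0, 7)
H2 returns [(0, 7)]
H3 returns [(0, 7)]
= [(0, 7)]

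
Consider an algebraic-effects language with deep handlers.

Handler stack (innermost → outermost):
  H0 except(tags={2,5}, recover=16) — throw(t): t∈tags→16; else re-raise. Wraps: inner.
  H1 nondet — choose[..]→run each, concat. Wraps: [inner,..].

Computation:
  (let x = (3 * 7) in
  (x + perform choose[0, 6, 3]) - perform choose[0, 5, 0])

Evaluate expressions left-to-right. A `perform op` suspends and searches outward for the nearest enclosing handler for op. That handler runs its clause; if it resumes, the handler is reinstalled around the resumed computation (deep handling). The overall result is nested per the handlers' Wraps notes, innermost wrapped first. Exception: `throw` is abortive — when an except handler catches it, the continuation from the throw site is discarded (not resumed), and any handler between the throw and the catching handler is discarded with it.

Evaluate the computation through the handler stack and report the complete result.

Evaluation trace:
choose[0, 6, 3] @ H1
  branch[0] choose=0:
    choose[0, 5, 0] @ H1
      branch[0] choose=0:
        H0 returns 21
        H1 returns [21]
      branch[1] choose=5:
        H0 returns 16
        H1 returns [16]
      branch[2] choose=0:
        H0 returns 21
        H1 returns [21]
  branch[1] choose=6:
    choose[0, 5, 0] @ H1
      branch[0] choose=0:
        H0 returns 27
        H1 returns [27]
      branch[1] choose=5:
        H0 returns 22
        H1 returns [22]
      branch[2] choose=0:
        H0 returns 27
        H1 returns [27]
  branch[2] choose=3:
    choose[0, 5, 0] @ H1
      branch[0] choose=0:
        H0 returns 24
        H1 returns [24]
      branch[1] choose=5:
        H0 returns 19
        H1 returns [19]
      branch[2] choose=0:
        H0 returns 24
        H1 returns [24]
= [21, 16, 21, 27, 22, 27, 24, 19, 24]

Answer: [21, 16, 21, 27, 22, 27, 24, 19, 24]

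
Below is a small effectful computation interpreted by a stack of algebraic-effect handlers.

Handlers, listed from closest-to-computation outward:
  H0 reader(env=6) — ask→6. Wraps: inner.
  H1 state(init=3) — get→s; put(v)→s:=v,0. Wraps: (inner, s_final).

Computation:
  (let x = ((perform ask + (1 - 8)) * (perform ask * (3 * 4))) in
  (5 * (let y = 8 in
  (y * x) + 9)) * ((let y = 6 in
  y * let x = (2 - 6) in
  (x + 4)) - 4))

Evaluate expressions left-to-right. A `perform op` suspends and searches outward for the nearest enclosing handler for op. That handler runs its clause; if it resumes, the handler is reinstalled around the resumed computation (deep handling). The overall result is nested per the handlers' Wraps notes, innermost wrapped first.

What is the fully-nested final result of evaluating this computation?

Answer: (11340, 3)

Step-by-step:
ask @ H0 ⇒ 6
ask @ H0 ⇒ 6
H0 returns 11340
H1 returns (11340, 3)
= (11340, 3)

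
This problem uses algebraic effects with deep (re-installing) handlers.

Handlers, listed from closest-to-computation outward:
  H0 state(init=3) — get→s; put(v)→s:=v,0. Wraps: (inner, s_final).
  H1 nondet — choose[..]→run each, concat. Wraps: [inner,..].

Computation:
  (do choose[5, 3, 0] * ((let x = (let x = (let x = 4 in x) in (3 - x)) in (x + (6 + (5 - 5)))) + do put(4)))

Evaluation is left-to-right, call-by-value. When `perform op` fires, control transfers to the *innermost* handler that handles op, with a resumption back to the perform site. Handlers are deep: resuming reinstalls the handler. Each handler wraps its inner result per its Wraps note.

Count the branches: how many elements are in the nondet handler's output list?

Working:
choose[5, 3, 0] @ H1
  branch[0] choose=5:
    put(4) @ H0 ⇒ s:=4
    H0 returns (25, 4)
    H1 returns [(25, 4)]
  branch[1] choose=3:
    put(4) @ H0 ⇒ s:=4
    H0 returns (15, 4)
    H1 returns [(15, 4)]
  branch[2] choose=0:
    put(4) @ H0 ⇒ s:=4
    H0 returns (0, 4)
    H1 returns [(0, 4)]
= [(25, 4), (15, 4), (0, 4)]

Answer: 3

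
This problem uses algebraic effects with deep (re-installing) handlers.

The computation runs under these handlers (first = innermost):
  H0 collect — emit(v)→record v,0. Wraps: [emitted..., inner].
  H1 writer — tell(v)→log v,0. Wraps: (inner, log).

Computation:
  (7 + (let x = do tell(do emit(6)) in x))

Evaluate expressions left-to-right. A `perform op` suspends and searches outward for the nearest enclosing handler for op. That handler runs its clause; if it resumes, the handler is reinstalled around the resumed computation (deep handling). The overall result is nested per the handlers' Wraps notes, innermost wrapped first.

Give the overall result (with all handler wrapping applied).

Answer: ([6, 7], (0))

Evaluation trace:
emit(6) @ H0 ⇒ out+=6
tell(0) @ H1 ⇒ log+=0
H0 returns [6, 7]
H1 returns ([6, 7], (0))
= ([6, 7], (0))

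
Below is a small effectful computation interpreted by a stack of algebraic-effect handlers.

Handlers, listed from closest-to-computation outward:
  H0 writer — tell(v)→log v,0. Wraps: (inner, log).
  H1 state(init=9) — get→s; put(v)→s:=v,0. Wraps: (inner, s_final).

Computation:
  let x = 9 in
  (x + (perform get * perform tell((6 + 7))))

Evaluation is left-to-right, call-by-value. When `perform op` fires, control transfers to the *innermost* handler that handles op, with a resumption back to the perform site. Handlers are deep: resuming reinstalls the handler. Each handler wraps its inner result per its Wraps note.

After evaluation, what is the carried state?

Working:
get @ H1 ⇒ 9
tell(13) @ H0 ⇒ log+=13
H0 returns (9, (13))
H1 returns ((9, (13)), 9)
= ((9, (13)), 9)

Answer: 9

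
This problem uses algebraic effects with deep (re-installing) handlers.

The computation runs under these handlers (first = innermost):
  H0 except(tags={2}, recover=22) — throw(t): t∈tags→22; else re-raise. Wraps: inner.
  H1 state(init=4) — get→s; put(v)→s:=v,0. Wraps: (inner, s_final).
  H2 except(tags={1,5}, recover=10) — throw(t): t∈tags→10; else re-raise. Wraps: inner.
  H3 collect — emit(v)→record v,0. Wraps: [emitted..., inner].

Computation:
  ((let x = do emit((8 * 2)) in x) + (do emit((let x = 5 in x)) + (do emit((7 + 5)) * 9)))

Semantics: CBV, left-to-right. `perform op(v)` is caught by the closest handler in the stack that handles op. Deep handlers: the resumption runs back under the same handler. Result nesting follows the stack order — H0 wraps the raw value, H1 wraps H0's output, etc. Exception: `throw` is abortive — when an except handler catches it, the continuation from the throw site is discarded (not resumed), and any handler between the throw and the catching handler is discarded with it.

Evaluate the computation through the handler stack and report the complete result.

Answer: [16, 5, 12, (0, 4)]

Step-by-step:
emit(16) @ H3 ⇒ out+=16
emit(5) @ H3 ⇒ out+=5
emit(12) @ H3 ⇒ out+=12
H0 returns 0
H1 returns (0, 4)
H2 returns (0, 4)
H3 returns [16, 5, 12, (0, 4)]
= [16, 5, 12, (0, 4)]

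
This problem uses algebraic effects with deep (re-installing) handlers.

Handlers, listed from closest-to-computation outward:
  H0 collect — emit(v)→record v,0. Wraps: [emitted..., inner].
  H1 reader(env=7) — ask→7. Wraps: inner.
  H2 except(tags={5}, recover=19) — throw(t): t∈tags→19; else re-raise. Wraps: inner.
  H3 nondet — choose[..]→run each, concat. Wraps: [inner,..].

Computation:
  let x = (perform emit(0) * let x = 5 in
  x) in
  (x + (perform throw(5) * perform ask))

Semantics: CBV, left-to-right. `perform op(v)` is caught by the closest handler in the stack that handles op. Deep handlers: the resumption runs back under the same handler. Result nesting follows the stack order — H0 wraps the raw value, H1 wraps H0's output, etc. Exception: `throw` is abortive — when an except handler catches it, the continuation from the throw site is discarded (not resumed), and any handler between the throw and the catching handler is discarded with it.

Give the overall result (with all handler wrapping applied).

Answer: [19]

Step-by-step:
emit(0) @ H0 ⇒ out+=0
throw(5) @ H2 caught ⇒ 19
H3 returns [19]
= [19]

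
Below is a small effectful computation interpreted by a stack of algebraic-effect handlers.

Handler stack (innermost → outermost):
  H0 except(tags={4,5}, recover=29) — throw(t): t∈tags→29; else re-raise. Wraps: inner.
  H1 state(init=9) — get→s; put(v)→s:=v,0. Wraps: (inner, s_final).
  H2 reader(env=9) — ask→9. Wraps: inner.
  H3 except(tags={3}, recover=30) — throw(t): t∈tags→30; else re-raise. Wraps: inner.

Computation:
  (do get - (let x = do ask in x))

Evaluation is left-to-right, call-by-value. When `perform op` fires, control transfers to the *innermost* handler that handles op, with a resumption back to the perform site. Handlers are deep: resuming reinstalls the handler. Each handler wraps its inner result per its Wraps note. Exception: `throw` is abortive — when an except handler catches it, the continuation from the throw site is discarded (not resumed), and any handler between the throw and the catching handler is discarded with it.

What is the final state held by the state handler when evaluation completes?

Working:
get @ H1 ⇒ 9
ask @ H2 ⇒ 9
H0 returns 0
H1 returns (0, 9)
H2 returns (0, 9)
H3 returns (0, 9)
= (0, 9)

Answer: 9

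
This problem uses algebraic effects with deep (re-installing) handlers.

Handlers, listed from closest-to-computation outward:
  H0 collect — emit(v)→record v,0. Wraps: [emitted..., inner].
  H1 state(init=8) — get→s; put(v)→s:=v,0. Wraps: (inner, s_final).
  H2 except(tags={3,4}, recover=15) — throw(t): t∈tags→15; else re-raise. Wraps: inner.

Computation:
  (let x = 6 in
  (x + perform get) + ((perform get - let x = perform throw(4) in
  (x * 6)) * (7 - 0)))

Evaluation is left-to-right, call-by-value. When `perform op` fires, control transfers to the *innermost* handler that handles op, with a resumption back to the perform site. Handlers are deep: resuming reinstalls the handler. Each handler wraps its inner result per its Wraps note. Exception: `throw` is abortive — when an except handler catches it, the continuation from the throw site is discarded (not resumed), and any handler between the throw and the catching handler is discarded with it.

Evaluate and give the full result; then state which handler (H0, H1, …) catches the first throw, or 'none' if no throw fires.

Answer: 15 ; first throw caught by: H2

Working:
get @ H1 ⇒ 8
get @ H1 ⇒ 8
throw(4) @ H2 caught ⇒ 15
= 15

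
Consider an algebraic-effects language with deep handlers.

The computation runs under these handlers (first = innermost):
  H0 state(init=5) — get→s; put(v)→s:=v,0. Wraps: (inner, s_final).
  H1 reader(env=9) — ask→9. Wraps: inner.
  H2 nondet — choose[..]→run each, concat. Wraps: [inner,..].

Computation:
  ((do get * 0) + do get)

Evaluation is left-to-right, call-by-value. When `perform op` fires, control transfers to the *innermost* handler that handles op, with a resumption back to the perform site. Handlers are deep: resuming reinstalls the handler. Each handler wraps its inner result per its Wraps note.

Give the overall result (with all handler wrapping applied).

Answer: [(5, 5)]

Step-by-step:
get @ H0 ⇒ 5
get @ H0 ⇒ 5
H0 returns (5, 5)
H1 returns (5, 5)
H2 returns [(5, 5)]
= [(5, 5)]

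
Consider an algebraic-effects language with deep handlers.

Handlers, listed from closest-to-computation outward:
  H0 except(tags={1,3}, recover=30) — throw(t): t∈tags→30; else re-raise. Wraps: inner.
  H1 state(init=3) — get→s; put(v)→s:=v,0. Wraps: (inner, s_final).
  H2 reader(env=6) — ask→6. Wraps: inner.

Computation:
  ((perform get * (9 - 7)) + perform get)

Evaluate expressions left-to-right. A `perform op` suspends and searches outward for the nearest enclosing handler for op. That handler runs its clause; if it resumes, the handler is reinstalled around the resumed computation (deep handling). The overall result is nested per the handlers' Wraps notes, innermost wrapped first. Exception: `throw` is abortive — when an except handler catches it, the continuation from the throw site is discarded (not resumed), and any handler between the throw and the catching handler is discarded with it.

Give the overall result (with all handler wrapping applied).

Evaluation trace:
get @ H1 ⇒ 3
get @ H1 ⇒ 3
H0 returns 9
H1 returns (9, 3)
H2 returns (9, 3)
= (9, 3)

Answer: (9, 3)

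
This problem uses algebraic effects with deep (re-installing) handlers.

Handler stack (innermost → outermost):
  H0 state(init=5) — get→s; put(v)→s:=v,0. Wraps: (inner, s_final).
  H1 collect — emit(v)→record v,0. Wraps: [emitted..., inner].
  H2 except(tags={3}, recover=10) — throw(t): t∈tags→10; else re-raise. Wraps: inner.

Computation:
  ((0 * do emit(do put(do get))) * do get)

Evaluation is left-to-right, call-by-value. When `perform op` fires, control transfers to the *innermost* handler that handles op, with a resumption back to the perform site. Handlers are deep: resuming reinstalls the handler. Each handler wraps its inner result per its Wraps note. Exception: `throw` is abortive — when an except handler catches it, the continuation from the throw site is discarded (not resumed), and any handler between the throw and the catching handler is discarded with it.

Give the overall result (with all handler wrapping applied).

Answer: [0, (0, 5)]

Evaluation trace:
get @ H0 ⇒ 5
put(5) @ H0 ⇒ s:=5
emit(0) @ H1 ⇒ out+=0
get @ H0 ⇒ 5
H0 returns (0, 5)
H1 returns [0, (0, 5)]
H2 returns [0, (0, 5)]
= [0, (0, 5)]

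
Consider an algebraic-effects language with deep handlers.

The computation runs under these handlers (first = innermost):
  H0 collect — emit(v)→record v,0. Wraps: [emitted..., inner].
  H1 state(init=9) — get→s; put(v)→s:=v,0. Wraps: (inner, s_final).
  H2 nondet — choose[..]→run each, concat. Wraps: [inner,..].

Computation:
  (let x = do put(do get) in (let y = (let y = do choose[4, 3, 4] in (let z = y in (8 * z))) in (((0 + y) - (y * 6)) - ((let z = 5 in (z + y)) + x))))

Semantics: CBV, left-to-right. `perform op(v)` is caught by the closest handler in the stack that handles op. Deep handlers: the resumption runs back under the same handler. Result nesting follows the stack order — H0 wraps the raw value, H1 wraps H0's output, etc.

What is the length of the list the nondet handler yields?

Answer: 3

Evaluation trace:
get @ H1 ⇒ 9
put(9) @ H1 ⇒ s:=9
choose[4, 3, 4] @ H2
  branch[0] choose=4:
    H0 returns [-197]
    H1 returns ([-197], 9)
    H2 returns [([-197], 9)]
  branch[1] choose=3:
    H0 returns [-149]
    H1 returns ([-149], 9)
    H2 returns [([-149], 9)]
  branch[2] choose=4:
    H0 returns [-197]
    H1 returns ([-197], 9)
    H2 returns [([-197], 9)]
= [([-197], 9), ([-149], 9), ([-197], 9)]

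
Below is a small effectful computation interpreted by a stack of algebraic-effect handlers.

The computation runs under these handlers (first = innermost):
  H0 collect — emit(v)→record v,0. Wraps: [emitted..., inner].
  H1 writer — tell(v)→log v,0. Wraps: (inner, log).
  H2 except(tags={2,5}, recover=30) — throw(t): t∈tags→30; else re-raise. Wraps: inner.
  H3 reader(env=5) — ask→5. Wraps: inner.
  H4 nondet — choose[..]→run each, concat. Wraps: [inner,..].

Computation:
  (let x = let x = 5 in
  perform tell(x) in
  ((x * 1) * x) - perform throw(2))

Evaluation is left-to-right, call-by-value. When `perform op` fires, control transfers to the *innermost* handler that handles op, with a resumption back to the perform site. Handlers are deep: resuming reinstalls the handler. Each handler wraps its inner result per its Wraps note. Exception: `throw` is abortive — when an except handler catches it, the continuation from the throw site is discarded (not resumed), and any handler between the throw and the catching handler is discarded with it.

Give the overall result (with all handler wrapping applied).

Evaluation trace:
tell(5) @ H1 ⇒ log+=5
throw(2) @ H2 caught ⇒ 30
H3 returns 30
H4 returns [30]
= [30]

Answer: [30]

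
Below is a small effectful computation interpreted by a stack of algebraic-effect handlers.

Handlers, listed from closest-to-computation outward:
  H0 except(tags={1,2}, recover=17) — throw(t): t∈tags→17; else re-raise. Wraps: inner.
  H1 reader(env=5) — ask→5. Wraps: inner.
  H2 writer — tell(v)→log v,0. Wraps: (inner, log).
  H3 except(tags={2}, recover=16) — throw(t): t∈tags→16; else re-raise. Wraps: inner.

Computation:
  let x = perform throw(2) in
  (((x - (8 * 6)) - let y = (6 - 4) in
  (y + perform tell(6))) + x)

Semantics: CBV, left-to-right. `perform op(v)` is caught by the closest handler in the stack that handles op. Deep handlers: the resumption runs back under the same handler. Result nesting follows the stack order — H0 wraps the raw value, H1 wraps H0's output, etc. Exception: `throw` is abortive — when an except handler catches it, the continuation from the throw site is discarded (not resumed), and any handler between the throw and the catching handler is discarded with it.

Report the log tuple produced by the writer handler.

Answer: ()

Working:
throw(2) @ H0 caught ⇒ 17
H1 returns 17
H2 returns (17, ())
H3 returns (17, ())
= (17, ())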